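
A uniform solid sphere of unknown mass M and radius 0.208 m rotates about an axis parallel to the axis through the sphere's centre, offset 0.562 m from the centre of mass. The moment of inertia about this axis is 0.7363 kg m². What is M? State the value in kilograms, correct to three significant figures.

I = I_cm + Md² = (2/5)MR² + Md² = M·[0.4·(0.208)² + (0.562)²] = M·0.33315.
So M = 0.7363 / 0.33315 = 2.2101 kg.

2.21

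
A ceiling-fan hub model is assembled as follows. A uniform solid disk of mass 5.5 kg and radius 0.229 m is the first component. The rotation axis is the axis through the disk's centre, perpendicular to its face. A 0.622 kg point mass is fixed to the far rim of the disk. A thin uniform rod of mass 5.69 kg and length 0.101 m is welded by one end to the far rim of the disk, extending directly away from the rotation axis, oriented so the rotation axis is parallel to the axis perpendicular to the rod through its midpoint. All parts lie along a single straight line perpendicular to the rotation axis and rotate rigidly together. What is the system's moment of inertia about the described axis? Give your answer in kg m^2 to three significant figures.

0.626

Solid disk: I_cm = (1/2)MR² = (1/2)(5.5)(0.229)² = 0.14421 kg m^2; axis through the centre, so I = 0.14421 kg m^2.
Point mass: I_cm = 0; centre at d = 0.229 m, so I = I_cm + Md² gives I = 0 + (0.622)(0.229)² = 0.032618 kg m^2.
Thin rod: I_cm = (1/12)ML² = (1/12)(5.69)(0.101)² = 0.004837 kg m^2; centre at d = 0.229 + 0.0505 = 0.2795 m, so I = I_cm + Md² gives I = 0.004837 + (5.69)(0.2795)² = 0.44934 kg m^2.
Total I = 0.14421 + 0.032618 + 0.44934 = 0.62617 kg m^2.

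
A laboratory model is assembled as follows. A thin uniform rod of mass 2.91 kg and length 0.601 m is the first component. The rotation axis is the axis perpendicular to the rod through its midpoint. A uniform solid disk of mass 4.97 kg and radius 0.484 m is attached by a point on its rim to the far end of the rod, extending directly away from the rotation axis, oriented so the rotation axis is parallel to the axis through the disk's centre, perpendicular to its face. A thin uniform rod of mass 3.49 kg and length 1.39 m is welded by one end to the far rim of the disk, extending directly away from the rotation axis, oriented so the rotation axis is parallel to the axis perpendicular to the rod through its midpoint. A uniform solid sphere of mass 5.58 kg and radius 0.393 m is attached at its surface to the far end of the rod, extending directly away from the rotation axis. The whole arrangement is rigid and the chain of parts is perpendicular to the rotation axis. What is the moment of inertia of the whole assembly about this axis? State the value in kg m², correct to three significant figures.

70.0

Thin rod: I_cm = (1/12)ML² = (1/12)(2.91)(0.601)² = 0.087591 kg m²; axis through the centre, so I = 0.087591 kg m².
Solid disk: I_cm = (1/2)MR² = (1/2)(4.97)(0.484)² = 0.58213 kg m²; centre at d = 0.3005 + 0.484 = 0.7845 m, so the parallel axis theorem gives I = 0.58213 + (4.97)(0.7845)² = 3.6409 kg m².
Thin rod: I_cm = (1/12)ML² = (1/12)(3.49)(1.39)² = 0.56192 kg m²; centre at d = 0.3005 + 0.484 + 0.484 + 0.695 = 1.9635 m, so the parallel axis theorem gives I = 0.56192 + (3.49)(1.9635)² = 14.017 kg m².
Solid sphere: I_cm = (2/5)MR² = (2/5)(5.58)(0.393)² = 0.34473 kg m²; centre at d = 0.3005 + 0.484 + 0.484 + 0.695 + 0.695 + 0.393 = 3.0515 m, so the parallel axis theorem gives I = 0.34473 + (5.58)(3.0515)² = 52.304 kg m².
Total I = 0.087591 + 3.6409 + 14.017 + 52.304 = 70.049 kg m².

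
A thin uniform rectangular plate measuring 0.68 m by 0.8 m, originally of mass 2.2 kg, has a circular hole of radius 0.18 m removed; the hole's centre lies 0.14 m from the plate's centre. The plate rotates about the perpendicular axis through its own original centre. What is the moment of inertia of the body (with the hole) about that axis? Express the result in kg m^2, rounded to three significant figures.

0.187

Unpierced body about its centre: I₀ = (1/12)M(a²+b²) = (1/12)(2.2)[(0.68)² + (0.8)²] = 0.20211 kg m^2.
The removed disk has mass m = M·πr²/(ab) = (2.2)·π(0.18)²/(0.68·0.8) = 0.41164 kg (same uniform areal density).
Its moment of inertia about the rotation axis (parallel-axis theorem): I_hole = (1/2)mr² + md² = (1/2)(0.41164)(0.18)² + (0.41164)(0.14)² = 0.014737 kg m^2.
Treating the hole as negative mass, I = I₀ − I_hole = 0.20211 − 0.014737 = 0.18737 kg m^2.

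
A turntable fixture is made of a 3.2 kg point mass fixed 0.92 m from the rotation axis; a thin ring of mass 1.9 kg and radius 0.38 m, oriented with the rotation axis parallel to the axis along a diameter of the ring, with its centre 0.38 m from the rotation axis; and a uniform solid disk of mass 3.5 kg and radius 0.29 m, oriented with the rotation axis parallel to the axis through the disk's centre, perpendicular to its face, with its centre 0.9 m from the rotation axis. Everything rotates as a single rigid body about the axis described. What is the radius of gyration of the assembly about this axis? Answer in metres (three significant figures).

Point mass: I_cm = 0; centre at d = 0.92 m, so I = I_cm + Md² gives I = 0 + (3.2)(0.92)² = 2.7085 kg·m².
Thin ring: I_cm = (1/2)MR² = (1/2)(1.9)(0.38)² = 0.13718 kg·m²; centre at d = 0.38 m, so I = I_cm + Md² gives I = 0.13718 + (1.9)(0.38)² = 0.41154 kg·m².
Solid disk: I_cm = (1/2)MR² = (1/2)(3.5)(0.29)² = 0.14718 kg·m²; centre at d = 0.9 m, so I = I_cm + Md² gives I = 0.14718 + (3.5)(0.9)² = 2.9822 kg·m².
Total I = 6.1022 kg·m²; total mass M = 8.6 kg.
k = √(I/M) = √(6.1022/8.6) = 0.84235 m.

0.842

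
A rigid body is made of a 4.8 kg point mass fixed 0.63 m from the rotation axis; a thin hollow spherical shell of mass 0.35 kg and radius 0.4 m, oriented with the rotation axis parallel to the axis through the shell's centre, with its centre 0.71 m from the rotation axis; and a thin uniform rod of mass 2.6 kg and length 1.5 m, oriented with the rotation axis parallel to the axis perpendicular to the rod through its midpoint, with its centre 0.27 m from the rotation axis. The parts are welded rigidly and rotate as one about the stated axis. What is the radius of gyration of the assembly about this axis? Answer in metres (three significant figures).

0.601

Point mass: I_cm = 0; centre at d = 0.63 m, so the parallel axis theorem gives I = 0 + (4.8)(0.63)² = 1.9051 kg m².
Spherical shell: I_cm = (2/3)MR² = (2/3)(0.35)(0.4)² = 0.037333 kg m²; centre at d = 0.71 m, so the parallel axis theorem gives I = 0.037333 + (0.35)(0.71)² = 0.21377 kg m².
Thin rod: I_cm = (1/12)ML² = (1/12)(2.6)(1.5)² = 0.4875 kg m²; centre at d = 0.27 m, so the parallel axis theorem gives I = 0.4875 + (2.6)(0.27)² = 0.67704 kg m².
Total I = 2.7959 kg m²; total mass M = 7.75 kg.
k = √(I/M) = √(2.7959/7.75) = 0.60064 m.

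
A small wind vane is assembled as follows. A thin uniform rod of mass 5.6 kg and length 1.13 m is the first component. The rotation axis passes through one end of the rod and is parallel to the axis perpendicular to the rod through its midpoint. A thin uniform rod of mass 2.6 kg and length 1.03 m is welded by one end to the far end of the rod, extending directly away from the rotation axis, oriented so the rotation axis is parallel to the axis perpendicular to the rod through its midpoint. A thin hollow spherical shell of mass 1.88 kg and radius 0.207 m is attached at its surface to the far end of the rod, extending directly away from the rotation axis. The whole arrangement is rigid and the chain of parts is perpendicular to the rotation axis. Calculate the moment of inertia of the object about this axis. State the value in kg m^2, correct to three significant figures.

Thin rod: I_cm = (1/12)ML² = (1/12)(5.6)(1.13)² = 0.59589 kg m^2; centre at d = 0.565 m, so the parallel axis theorem gives I = 0.59589 + (5.6)(0.565)² = 2.3835 kg m^2.
Thin rod: I_cm = (1/12)ML² = (1/12)(2.6)(1.03)² = 0.22986 kg m^2; centre at d = 0.565 + 0.565 + 0.515 = 1.645 m, so the parallel axis theorem gives I = 0.22986 + (2.6)(1.645)² = 7.2655 kg m^2.
Spherical shell: I_cm = (2/3)MR² = (2/3)(1.88)(0.207)² = 0.053704 kg m^2; centre at d = 0.565 + 0.565 + 0.515 + 0.515 + 0.207 = 2.367 m, so the parallel axis theorem gives I = 0.053704 + (1.88)(2.367)² = 10.587 kg m^2.
Total I = 2.3835 + 7.2655 + 10.587 = 20.236 kg m^2.

20.2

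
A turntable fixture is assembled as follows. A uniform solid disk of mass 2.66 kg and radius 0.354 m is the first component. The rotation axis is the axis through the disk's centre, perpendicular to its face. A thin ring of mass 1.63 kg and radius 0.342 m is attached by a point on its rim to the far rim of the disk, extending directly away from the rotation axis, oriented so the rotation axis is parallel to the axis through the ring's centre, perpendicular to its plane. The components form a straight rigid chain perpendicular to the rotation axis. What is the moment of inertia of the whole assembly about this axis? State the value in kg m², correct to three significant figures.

Solid disk: I_cm = (1/2)MR² = (1/2)(2.66)(0.354)² = 0.16667 kg m²; axis through the centre, so I = 0.16667 kg m².
Thin ring: I_cm = MR² = (1.63)(0.342)² = 0.19065 kg m²; centre at d = 0.354 + 0.342 = 0.696 m, so the parallel axis theorem gives I = 0.19065 + (1.63)(0.696)² = 0.98025 kg m².
Total I = 0.16667 + 0.98025 = 1.1469 kg m².

1.15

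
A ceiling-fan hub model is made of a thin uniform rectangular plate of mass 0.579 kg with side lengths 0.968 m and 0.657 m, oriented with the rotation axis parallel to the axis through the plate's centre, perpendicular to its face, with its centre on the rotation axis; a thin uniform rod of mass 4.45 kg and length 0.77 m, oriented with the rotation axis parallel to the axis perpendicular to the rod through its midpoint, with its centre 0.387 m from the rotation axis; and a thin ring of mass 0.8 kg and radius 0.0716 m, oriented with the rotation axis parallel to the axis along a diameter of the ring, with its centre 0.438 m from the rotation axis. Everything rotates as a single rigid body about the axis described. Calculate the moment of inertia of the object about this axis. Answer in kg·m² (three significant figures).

1.11

Rectangular plate: I_cm = (1/12)M(a²+b²) = (1/12)(0.579)[(0.968)² + (0.657)²] = 0.066038 kg·m²; axis through the centre, so I = 0.066038 kg·m².
Thin rod: I_cm = (1/12)ML² = (1/12)(4.45)(0.77)² = 0.21987 kg·m²; centre at d = 0.387 m, so the parallel axis theorem gives I = 0.21987 + (4.45)(0.387)² = 0.88634 kg·m².
Thin ring: I_cm = (1/2)MR² = (1/2)(0.8)(0.0716)² = 0.0020506 kg·m²; centre at d = 0.438 m, so the parallel axis theorem gives I = 0.0020506 + (0.8)(0.438)² = 0.15553 kg·m².
Total I = 0.066038 + 0.88634 + 0.15553 = 1.1079 kg·m².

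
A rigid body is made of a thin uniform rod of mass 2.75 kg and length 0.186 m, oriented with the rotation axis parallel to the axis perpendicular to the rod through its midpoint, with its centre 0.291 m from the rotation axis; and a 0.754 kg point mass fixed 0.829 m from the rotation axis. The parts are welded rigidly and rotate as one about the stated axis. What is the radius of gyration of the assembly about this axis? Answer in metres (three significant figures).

0.465

Thin rod: I_cm = (1/12)ML² = (1/12)(2.75)(0.186)² = 0.0079282 kg m²; centre at d = 0.291 m, so I = I_cm + Md² gives I = 0.0079282 + (2.75)(0.291)² = 0.2408 kg m².
Point mass: I_cm = 0; centre at d = 0.829 m, so I = I_cm + Md² gives I = 0 + (0.754)(0.829)² = 0.51818 kg m².
Total I = 0.75898 kg m²; total mass M = 3.504 kg.
k = √(I/M) = √(0.75898/3.504) = 0.46541 m.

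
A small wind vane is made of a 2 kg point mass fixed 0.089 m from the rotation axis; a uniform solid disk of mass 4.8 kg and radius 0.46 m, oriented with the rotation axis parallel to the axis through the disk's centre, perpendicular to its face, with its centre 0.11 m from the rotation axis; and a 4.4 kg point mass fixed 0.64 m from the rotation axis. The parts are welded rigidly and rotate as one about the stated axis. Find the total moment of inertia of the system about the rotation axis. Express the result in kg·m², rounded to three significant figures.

2.38

Point mass: I_cm = 0; centre at d = 0.089 m, so the parallel axis theorem gives I = 0 + (2)(0.089)² = 0.015842 kg·m².
Solid disk: I_cm = (1/2)MR² = (1/2)(4.8)(0.46)² = 0.50784 kg·m²; centre at d = 0.11 m, so the parallel axis theorem gives I = 0.50784 + (4.8)(0.11)² = 0.56592 kg·m².
Point mass: I_cm = 0; centre at d = 0.64 m, so the parallel axis theorem gives I = 0 + (4.4)(0.64)² = 1.8022 kg·m².
Total I = 0.015842 + 0.56592 + 1.8022 = 2.384 kg·m².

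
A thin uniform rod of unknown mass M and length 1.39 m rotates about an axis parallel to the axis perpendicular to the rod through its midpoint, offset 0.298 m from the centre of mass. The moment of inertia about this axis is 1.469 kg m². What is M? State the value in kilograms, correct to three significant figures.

5.88

I = I_cm + Md² = (1/12)ML² + Md² = M·[0.0833333·(1.39)² + (0.298)²] = M·0.24981.
So M = 1.469 / 0.24981 = 5.8804 kg.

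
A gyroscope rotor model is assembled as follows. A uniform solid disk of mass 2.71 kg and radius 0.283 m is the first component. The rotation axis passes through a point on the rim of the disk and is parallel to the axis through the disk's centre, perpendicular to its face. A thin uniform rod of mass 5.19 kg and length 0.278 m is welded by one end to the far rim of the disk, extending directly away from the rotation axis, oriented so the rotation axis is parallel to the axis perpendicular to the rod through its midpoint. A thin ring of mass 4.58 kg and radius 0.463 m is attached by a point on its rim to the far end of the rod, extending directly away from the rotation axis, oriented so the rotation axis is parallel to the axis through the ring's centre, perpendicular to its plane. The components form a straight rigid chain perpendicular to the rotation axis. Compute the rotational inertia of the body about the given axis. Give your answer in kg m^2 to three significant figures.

11.7

Solid disk: I_cm = (1/2)MR² = (1/2)(2.71)(0.283)² = 0.10852 kg m^2; centre at d = 0.283 m, so the parallel axis theorem gives I = 0.10852 + (2.71)(0.283)² = 0.32556 kg m^2.
Thin rod: I_cm = (1/12)ML² = (1/12)(5.19)(0.278)² = 0.033425 kg m^2; centre at d = 0.283 + 0.283 + 0.139 = 0.705 m, so the parallel axis theorem gives I = 0.033425 + (5.19)(0.705)² = 2.613 kg m^2.
Thin ring: I_cm = MR² = (4.58)(0.463)² = 0.98181 kg m^2; centre at d = 0.283 + 0.283 + 0.139 + 0.139 + 0.463 = 1.307 m, so the parallel axis theorem gives I = 0.98181 + (4.58)(1.307)² = 8.8056 kg m^2.
Total I = 0.32556 + 2.613 + 8.8056 = 11.744 kg m^2.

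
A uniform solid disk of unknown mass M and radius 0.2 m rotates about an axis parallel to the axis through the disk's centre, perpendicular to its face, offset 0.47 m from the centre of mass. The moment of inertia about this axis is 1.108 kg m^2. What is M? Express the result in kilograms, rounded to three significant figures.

I = I_cm + Md² = (1/2)MR² + Md² = M·[0.5·(0.2)² + (0.47)²] = M·0.2409.
So M = 1.108 / 0.2409 = 4.5994 kg.

4.60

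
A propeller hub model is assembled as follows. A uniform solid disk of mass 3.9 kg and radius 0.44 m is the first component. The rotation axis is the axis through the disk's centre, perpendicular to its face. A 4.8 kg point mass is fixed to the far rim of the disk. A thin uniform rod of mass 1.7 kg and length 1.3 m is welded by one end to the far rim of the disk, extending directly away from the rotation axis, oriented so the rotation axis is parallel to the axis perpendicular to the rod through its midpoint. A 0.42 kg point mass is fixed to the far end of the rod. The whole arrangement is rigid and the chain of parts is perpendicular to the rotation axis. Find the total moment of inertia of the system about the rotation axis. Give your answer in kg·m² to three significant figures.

Solid disk: I_cm = (1/2)MR² = (1/2)(3.9)(0.44)² = 0.37752 kg·m²; axis through the centre, so I = 0.37752 kg·m².
Point mass: I_cm = 0; centre at d = 0.44 m, so the parallel axis theorem gives I = 0 + (4.8)(0.44)² = 0.92928 kg·m².
Thin rod: I_cm = (1/12)ML² = (1/12)(1.7)(1.3)² = 0.23942 kg·m²; centre at d = 0.44 + 0.65 = 1.09 m, so the parallel axis theorem gives I = 0.23942 + (1.7)(1.09)² = 2.2592 kg·m².
Point mass: I_cm = 0; centre at d = 0.44 + 0.65 + 0.65 = 1.74 m, so the parallel axis theorem gives I = 0 + (0.42)(1.74)² = 1.2716 kg·m².
Total I = 0.37752 + 0.92928 + 2.2592 + 1.2716 = 4.8376 kg·m².

4.84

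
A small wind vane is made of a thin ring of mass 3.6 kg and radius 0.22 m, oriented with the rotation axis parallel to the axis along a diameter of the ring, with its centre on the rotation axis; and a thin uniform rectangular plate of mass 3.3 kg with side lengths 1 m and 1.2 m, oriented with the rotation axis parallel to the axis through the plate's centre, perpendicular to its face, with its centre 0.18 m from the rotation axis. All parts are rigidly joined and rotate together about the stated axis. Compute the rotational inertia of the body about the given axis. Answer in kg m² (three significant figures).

Thin ring: I_cm = (1/2)MR² = (1/2)(3.6)(0.22)² = 0.08712 kg m²; axis through the centre, so I = 0.08712 kg m².
Rectangular plate: I_cm = (1/12)M(a²+b²) = (1/12)(3.3)[(1)² + (1.2)²] = 0.671 kg m²; centre at d = 0.18 m, so the parallel axis theorem gives I = 0.671 + (3.3)(0.18)² = 0.77792 kg m².
Total I = 0.08712 + 0.77792 = 0.86504 kg m².

0.865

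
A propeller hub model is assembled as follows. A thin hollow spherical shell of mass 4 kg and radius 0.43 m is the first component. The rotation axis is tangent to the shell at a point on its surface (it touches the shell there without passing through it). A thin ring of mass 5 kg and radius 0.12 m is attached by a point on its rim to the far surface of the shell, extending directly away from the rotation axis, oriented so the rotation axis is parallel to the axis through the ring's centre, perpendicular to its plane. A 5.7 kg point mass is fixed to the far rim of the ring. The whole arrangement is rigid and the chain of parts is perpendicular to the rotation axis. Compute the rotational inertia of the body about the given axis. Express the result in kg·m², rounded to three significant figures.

13.0

Spherical shell: I_cm = (2/3)MR² = (2/3)(4)(0.43)² = 0.49307 kg·m²; centre at d = 0.43 m, so I = I_cm + Md² gives I = 0.49307 + (4)(0.43)² = 1.2327 kg·m².
Thin ring: I_cm = MR² = (5)(0.12)² = 0.072 kg·m²; centre at d = 0.43 + 0.43 + 0.12 = 0.98 m, so I = I_cm + Md² gives I = 0.072 + (5)(0.98)² = 4.874 kg·m².
Point mass: I_cm = 0; centre at d = 0.43 + 0.43 + 0.12 + 0.12 = 1.1 m, so I = I_cm + Md² gives I = 0 + (5.7)(1.1)² = 6.897 kg·m².
Total I = 1.2327 + 4.874 + 6.897 = 13.004 kg·m².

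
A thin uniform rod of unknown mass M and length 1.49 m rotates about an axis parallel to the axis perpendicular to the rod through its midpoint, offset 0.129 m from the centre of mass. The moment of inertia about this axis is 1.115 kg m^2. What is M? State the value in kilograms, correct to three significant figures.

5.53

I = I_cm + Md² = (1/12)ML² + Md² = M·[0.0833333·(1.49)² + (0.129)²] = M·0.20165.
So M = 1.115 / 0.20165 = 5.5294 kg.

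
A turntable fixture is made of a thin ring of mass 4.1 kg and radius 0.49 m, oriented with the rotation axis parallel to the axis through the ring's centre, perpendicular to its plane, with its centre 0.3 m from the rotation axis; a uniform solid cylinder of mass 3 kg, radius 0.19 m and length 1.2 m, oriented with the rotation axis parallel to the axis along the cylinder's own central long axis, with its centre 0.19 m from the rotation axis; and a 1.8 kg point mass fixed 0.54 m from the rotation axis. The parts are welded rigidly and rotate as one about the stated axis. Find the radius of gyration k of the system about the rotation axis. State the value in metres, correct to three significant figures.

0.479

Thin ring: I_cm = MR² = (4.1)(0.49)² = 0.98441 kg·m²; centre at d = 0.3 m, so I = I_cm + Md² gives I = 0.98441 + (4.1)(0.3)² = 1.3534 kg·m².
Solid cylinder: I_cm = (1/2)MR² = (1/2)(3)(0.19)² = 0.05415 kg·m²; centre at d = 0.19 m, so I = I_cm + Md² gives I = 0.05415 + (3)(0.19)² = 0.16245 kg·m².
Point mass: I_cm = 0; centre at d = 0.54 m, so I = I_cm + Md² gives I = 0 + (1.8)(0.54)² = 0.52488 kg·m².
Total I = 2.0407 kg·m²; total mass M = 8.9 kg.
k = √(I/M) = √(2.0407/8.9) = 0.47885 m.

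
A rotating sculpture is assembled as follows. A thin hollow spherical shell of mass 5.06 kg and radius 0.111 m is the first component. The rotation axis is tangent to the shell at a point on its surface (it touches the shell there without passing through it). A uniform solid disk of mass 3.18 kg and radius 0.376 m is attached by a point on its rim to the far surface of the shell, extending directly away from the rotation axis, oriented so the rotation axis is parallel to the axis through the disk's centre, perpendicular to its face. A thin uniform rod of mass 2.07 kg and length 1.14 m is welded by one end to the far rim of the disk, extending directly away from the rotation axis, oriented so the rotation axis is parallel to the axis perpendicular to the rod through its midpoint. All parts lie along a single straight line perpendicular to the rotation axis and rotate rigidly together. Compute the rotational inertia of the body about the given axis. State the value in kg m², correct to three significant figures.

Spherical shell: I_cm = (2/3)MR² = (2/3)(5.06)(0.111)² = 0.041563 kg m²; centre at d = 0.111 m, so the parallel axis theorem gives I = 0.041563 + (5.06)(0.111)² = 0.10391 kg m².
Solid disk: I_cm = (1/2)MR² = (1/2)(3.18)(0.376)² = 0.22479 kg m²; centre at d = 0.111 + 0.111 + 0.376 = 0.598 m, so the parallel axis theorem gives I = 0.22479 + (3.18)(0.598)² = 1.362 kg m².
Thin rod: I_cm = (1/12)ML² = (1/12)(2.07)(1.14)² = 0.22418 kg m²; centre at d = 0.111 + 0.111 + 0.376 + 0.376 + 0.57 = 1.544 m, so the parallel axis theorem gives I = 0.22418 + (2.07)(1.544)² = 5.1589 kg m².
Total I = 0.10391 + 1.362 + 5.1589 = 6.6248 kg m².

6.62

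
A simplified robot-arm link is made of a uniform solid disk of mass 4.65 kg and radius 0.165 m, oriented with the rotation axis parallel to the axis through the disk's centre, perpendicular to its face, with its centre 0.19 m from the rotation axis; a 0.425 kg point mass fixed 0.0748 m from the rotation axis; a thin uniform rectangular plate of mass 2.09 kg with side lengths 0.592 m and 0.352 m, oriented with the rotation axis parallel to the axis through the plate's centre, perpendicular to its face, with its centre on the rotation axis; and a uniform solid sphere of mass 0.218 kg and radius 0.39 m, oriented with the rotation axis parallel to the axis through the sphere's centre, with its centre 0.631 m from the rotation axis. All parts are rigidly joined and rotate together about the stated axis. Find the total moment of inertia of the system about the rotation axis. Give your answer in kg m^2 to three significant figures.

Solid disk: I_cm = (1/2)MR² = (1/2)(4.65)(0.165)² = 0.063298 kg m^2; centre at d = 0.19 m, so the parallel axis theorem gives I = 0.063298 + (4.65)(0.19)² = 0.23116 kg m^2.
Point mass: I_cm = 0; centre at d = 0.0748 m, so the parallel axis theorem gives I = 0 + (0.425)(0.0748)² = 0.0023779 kg m^2.
Rectangular plate: I_cm = (1/12)M(a²+b²) = (1/12)(2.09)[(0.592)² + (0.352)²] = 0.082619 kg m^2; axis through the centre, so I = 0.082619 kg m^2.
Solid sphere: I_cm = (2/5)MR² = (2/5)(0.218)(0.39)² = 0.013263 kg m^2; centre at d = 0.631 m, so the parallel axis theorem gives I = 0.013263 + (0.218)(0.631)² = 0.10006 kg m^2.
Total I = 0.23116 + 0.0023779 + 0.082619 + 0.10006 = 0.41622 kg m^2.

0.416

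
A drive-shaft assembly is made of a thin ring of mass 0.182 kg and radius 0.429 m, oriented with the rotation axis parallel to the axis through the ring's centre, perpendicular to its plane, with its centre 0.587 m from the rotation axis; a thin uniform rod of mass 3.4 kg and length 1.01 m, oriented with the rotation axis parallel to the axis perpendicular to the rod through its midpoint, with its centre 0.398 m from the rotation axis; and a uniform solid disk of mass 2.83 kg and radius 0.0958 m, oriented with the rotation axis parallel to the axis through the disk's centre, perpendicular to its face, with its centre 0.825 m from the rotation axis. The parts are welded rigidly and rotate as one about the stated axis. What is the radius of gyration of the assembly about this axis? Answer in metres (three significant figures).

Thin ring: I_cm = MR² = (0.182)(0.429)² = 0.033495 kg m^2; centre at d = 0.587 m, so I = I_cm + Md² gives I = 0.033495 + (0.182)(0.587)² = 0.096207 kg m^2.
Thin rod: I_cm = (1/12)ML² = (1/12)(3.4)(1.01)² = 0.28903 kg m^2; centre at d = 0.398 m, so I = I_cm + Md² gives I = 0.28903 + (3.4)(0.398)² = 0.8276 kg m^2.
Solid disk: I_cm = (1/2)MR² = (1/2)(2.83)(0.0958)² = 0.012986 kg m^2; centre at d = 0.825 m, so I = I_cm + Md² gives I = 0.012986 + (2.83)(0.825)² = 1.9392 kg m^2.
Total I = 2.863 kg m^2; total mass M = 6.412 kg.
k = √(I/M) = √(2.863/6.412) = 0.66821 m.

0.668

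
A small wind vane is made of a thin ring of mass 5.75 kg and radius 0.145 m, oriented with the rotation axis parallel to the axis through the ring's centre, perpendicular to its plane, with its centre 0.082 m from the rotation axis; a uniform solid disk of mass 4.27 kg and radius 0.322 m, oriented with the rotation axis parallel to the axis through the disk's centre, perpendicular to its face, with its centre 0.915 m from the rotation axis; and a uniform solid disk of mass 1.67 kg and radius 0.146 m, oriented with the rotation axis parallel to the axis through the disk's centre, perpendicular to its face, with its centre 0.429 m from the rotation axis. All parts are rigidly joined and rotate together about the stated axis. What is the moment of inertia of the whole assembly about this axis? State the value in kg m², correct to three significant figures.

Thin ring: I_cm = MR² = (5.75)(0.145)² = 0.12089 kg m²; centre at d = 0.082 m, so the parallel axis theorem gives I = 0.12089 + (5.75)(0.082)² = 0.15956 kg m².
Solid disk: I_cm = (1/2)MR² = (1/2)(4.27)(0.322)² = 0.22137 kg m²; centre at d = 0.915 m, so the parallel axis theorem gives I = 0.22137 + (4.27)(0.915)² = 3.7963 kg m².
Solid disk: I_cm = (1/2)MR² = (1/2)(1.67)(0.146)² = 0.017799 kg m²; centre at d = 0.429 m, so the parallel axis theorem gives I = 0.017799 + (1.67)(0.429)² = 0.32515 kg m².
Total I = 0.15956 + 3.7963 + 0.32515 = 4.281 kg m².

4.28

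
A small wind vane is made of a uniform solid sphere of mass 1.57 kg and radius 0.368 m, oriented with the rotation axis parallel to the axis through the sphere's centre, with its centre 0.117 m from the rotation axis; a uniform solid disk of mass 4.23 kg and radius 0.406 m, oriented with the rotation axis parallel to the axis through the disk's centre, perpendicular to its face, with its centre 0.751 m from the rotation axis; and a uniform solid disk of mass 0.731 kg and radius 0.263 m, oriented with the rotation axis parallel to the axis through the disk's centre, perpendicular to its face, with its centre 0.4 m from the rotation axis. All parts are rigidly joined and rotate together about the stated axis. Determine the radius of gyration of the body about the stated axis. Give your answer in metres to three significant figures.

Solid sphere: I_cm = (2/5)MR² = (2/5)(1.57)(0.368)² = 0.085046 kg·m²; centre at d = 0.117 m, so the parallel axis theorem gives I = 0.085046 + (1.57)(0.117)² = 0.10654 kg·m².
Solid disk: I_cm = (1/2)MR² = (1/2)(4.23)(0.406)² = 0.34863 kg·m²; centre at d = 0.751 m, so the parallel axis theorem gives I = 0.34863 + (4.23)(0.751)² = 2.7344 kg·m².
Solid disk: I_cm = (1/2)MR² = (1/2)(0.731)(0.263)² = 0.025281 kg·m²; centre at d = 0.4 m, so the parallel axis theorem gives I = 0.025281 + (0.731)(0.4)² = 0.14224 kg·m².
Total I = 2.9831 kg·m²; total mass M = 6.531 kg.
k = √(I/M) = √(2.9831/6.531) = 0.67584 m.

0.676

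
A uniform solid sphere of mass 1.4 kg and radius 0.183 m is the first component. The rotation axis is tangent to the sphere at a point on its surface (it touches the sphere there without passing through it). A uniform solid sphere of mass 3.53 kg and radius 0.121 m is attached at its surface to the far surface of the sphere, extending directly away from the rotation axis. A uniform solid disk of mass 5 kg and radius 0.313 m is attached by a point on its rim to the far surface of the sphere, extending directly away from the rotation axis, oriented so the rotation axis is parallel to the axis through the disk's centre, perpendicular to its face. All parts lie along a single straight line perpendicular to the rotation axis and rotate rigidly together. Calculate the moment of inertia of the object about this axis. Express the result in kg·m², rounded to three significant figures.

Solid sphere: I_cm = (2/5)MR² = (2/5)(1.4)(0.183)² = 0.018754 kg·m²; centre at d = 0.183 m, so I = I_cm + Md² gives I = 0.018754 + (1.4)(0.183)² = 0.065638 kg·m².
Solid sphere: I_cm = (2/5)MR² = (2/5)(3.53)(0.121)² = 0.020673 kg·m²; centre at d = 0.183 + 0.183 + 0.121 = 0.487 m, so I = I_cm + Md² gives I = 0.020673 + (3.53)(0.487)² = 0.85788 kg·m².
Solid disk: I_cm = (1/2)MR² = (1/2)(5)(0.313)² = 0.24492 kg·m²; centre at d = 0.183 + 0.183 + 0.121 + 0.121 + 0.313 = 0.921 m, so I = I_cm + Md² gives I = 0.24492 + (5)(0.921)² = 4.4861 kg·m².
Total I = 0.065638 + 0.85788 + 4.4861 = 5.4096 kg·m².

5.41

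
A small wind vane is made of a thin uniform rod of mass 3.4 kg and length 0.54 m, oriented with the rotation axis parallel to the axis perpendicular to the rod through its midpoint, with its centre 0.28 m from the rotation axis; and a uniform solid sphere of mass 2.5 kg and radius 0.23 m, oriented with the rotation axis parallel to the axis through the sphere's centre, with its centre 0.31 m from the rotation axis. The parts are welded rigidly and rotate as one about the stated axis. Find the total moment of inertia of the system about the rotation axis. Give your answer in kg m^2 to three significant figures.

0.642

Thin rod: I_cm = (1/12)ML² = (1/12)(3.4)(0.54)² = 0.08262 kg m^2; centre at d = 0.28 m, so I = I_cm + Md² gives I = 0.08262 + (3.4)(0.28)² = 0.34918 kg m^2.
Solid sphere: I_cm = (2/5)MR² = (2/5)(2.5)(0.23)² = 0.0529 kg m^2; centre at d = 0.31 m, so I = I_cm + Md² gives I = 0.0529 + (2.5)(0.31)² = 0.29315 kg m^2.
Total I = 0.34918 + 0.29315 = 0.64233 kg m^2.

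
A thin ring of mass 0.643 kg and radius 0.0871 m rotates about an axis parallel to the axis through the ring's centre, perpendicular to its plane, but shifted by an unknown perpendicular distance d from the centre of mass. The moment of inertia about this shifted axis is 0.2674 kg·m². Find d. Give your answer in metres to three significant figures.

About the centre-of-mass axis, I_cm = MR² = (0.643)(0.0871)² = 0.0048781 kg·m².
Parallel axis theorem: I = I_cm + Md², so Md² = 0.2674 − 0.0048781 = 0.26252 kg·m².
d = √(0.26252 / 0.643) = 0.63897 m.

0.639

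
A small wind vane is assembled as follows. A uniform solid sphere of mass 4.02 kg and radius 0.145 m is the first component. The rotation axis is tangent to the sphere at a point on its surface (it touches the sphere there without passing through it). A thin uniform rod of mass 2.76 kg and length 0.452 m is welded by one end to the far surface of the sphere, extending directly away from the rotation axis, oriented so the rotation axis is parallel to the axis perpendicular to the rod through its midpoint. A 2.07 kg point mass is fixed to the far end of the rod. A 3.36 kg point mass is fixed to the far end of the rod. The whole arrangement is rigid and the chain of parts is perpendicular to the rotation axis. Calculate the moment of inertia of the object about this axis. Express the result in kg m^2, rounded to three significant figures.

Solid sphere: I_cm = (2/5)MR² = (2/5)(4.02)(0.145)² = 0.033808 kg m^2; centre at d = 0.145 m, so I = I_cm + Md² gives I = 0.033808 + (4.02)(0.145)² = 0.11833 kg m^2.
Thin rod: I_cm = (1/12)ML² = (1/12)(2.76)(0.452)² = 0.04699 kg m^2; centre at d = 0.145 + 0.145 + 0.226 = 0.516 m, so I = I_cm + Md² gives I = 0.04699 + (2.76)(0.516)² = 0.78186 kg m^2.
Point mass: I_cm = 0; centre at d = 0.145 + 0.145 + 0.226 + 0.226 = 0.742 m, so I = I_cm + Md² gives I = 0 + (2.07)(0.742)² = 1.1397 kg m^2.
Point mass: I_cm = 0; centre at d = 0.145 + 0.145 + 0.226 + 0.226 = 0.742 m, so I = I_cm + Md² gives I = 0 + (3.36)(0.742)² = 1.8499 kg m^2.
Total I = 0.11833 + 0.78186 + 1.1397 + 1.8499 = 3.8897 kg m^2.

3.89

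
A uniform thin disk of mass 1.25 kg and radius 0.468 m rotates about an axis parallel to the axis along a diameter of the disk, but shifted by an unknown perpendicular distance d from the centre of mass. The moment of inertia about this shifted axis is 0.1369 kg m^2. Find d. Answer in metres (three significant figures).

0.234

About the centre-of-mass axis, I_cm = (1/4)MR² = (1/4)(1.25)(0.468)² = 0.068445 kg m^2.
Parallel axis theorem: I = I_cm + Md², so Md² = 0.1369 − 0.068445 = 0.068455 kg m^2.
d = √(0.068455 / 1.25) = 0.23402 m.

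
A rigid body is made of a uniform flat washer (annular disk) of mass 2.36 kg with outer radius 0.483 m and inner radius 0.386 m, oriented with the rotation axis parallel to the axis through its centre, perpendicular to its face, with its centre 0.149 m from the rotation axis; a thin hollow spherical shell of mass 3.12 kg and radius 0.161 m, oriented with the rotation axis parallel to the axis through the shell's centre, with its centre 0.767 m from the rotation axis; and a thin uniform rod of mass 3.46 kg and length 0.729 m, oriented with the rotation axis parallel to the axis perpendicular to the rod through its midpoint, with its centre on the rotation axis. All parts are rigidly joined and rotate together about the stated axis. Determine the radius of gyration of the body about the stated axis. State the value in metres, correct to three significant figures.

0.534

Annular disk: I_cm = (1/2)M(R²+r²) = (1/2)(2.36)[(0.483)² + (0.386)²] = 0.4511 kg m^2; centre at d = 0.149 m, so I = I_cm + Md² gives I = 0.4511 + (2.36)(0.149)² = 0.50349 kg m^2.
Spherical shell: I_cm = (2/3)MR² = (2/3)(3.12)(0.161)² = 0.053916 kg m^2; centre at d = 0.767 m, so I = I_cm + Md² gives I = 0.053916 + (3.12)(0.767)² = 1.8894 kg m^2.
Thin rod: I_cm = (1/12)ML² = (1/12)(3.46)(0.729)² = 0.15323 kg m^2; axis through the centre, so I = 0.15323 kg m^2.
Total I = 2.5461 kg m^2; total mass M = 8.94 kg.
k = √(I/M) = √(2.5461/8.94) = 0.53367 m.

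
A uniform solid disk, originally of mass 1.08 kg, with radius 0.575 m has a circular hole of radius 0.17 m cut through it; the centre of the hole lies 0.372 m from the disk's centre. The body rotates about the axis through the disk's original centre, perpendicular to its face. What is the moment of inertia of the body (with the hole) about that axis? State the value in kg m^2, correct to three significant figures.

0.164

Unpierced body about its centre: I₀ = (1/2)MR² = (1/2)(1.08)(0.575)² = 0.17854 kg m^2.
The removed disk has mass m = M·(r/R)² = (1.08)(0.17/0.575)² = 0.094403 kg (same uniform areal density).
Its moment of inertia about the rotation axis (parallel-axis theorem): I_hole = (1/2)mr² + md² = (1/2)(0.094403)(0.17)² + (0.094403)(0.372)² = 0.014428 kg m^2.
Treating the hole as negative mass, I = I₀ − I_hole = 0.17854 − 0.014428 = 0.16411 kg m^2.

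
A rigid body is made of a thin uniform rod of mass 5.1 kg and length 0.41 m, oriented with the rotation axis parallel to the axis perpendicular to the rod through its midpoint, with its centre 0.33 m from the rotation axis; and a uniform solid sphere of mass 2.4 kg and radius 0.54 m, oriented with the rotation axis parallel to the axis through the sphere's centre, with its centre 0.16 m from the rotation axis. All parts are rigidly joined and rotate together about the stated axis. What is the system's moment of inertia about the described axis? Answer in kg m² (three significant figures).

0.968

Thin rod: I_cm = (1/12)ML² = (1/12)(5.1)(0.41)² = 0.071442 kg m²; centre at d = 0.33 m, so the parallel axis theorem gives I = 0.071442 + (5.1)(0.33)² = 0.62683 kg m².
Solid sphere: I_cm = (2/5)MR² = (2/5)(2.4)(0.54)² = 0.27994 kg m²; centre at d = 0.16 m, so the parallel axis theorem gives I = 0.27994 + (2.4)(0.16)² = 0.34138 kg m².
Total I = 0.62683 + 0.34138 = 0.96821 kg m².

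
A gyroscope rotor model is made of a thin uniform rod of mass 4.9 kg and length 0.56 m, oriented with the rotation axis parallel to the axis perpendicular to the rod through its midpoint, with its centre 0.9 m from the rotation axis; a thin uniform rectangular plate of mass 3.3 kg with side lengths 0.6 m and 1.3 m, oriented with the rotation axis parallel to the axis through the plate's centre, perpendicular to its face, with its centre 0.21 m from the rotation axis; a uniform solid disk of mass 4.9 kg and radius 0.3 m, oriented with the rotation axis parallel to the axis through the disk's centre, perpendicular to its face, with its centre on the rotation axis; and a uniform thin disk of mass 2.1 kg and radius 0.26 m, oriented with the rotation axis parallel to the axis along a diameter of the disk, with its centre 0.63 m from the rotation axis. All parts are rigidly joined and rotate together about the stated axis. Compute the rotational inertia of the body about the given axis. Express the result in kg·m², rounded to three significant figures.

5.90

Thin rod: I_cm = (1/12)ML² = (1/12)(4.9)(0.56)² = 0.12805 kg·m²; centre at d = 0.9 m, so the parallel axis theorem gives I = 0.12805 + (4.9)(0.9)² = 4.0971 kg·m².
Rectangular plate: I_cm = (1/12)M(a²+b²) = (1/12)(3.3)[(0.6)² + (1.3)²] = 0.56375 kg·m²; centre at d = 0.21 m, so the parallel axis theorem gives I = 0.56375 + (3.3)(0.21)² = 0.70928 kg·m².
Solid disk: I_cm = (1/2)MR² = (1/2)(4.9)(0.3)² = 0.2205 kg·m²; axis through the centre, so I = 0.2205 kg·m².
Thin disk: I_cm = (1/4)MR² = (1/4)(2.1)(0.26)² = 0.03549 kg·m²; centre at d = 0.63 m, so the parallel axis theorem gives I = 0.03549 + (2.1)(0.63)² = 0.86898 kg·m².
Total I = 4.0971 + 0.70928 + 0.2205 + 0.86898 = 5.8958 kg·m².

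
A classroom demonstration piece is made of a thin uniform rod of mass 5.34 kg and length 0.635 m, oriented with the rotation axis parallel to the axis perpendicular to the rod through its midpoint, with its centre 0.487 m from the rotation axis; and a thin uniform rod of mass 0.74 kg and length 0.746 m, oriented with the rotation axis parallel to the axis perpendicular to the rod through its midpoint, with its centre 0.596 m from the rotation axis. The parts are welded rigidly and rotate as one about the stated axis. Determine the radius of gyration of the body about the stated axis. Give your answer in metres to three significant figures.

Thin rod: I_cm = (1/12)ML² = (1/12)(5.34)(0.635)² = 0.17944 kg m^2; centre at d = 0.487 m, so the parallel axis theorem gives I = 0.17944 + (5.34)(0.487)² = 1.4459 kg m^2.
Thin rod: I_cm = (1/12)ML² = (1/12)(0.74)(0.746)² = 0.034318 kg m^2; centre at d = 0.596 m, so the parallel axis theorem gives I = 0.034318 + (0.74)(0.596)² = 0.29718 kg m^2.
Total I = 1.7431 kg m^2; total mass M = 6.08 kg.
k = √(I/M) = √(1.7431/6.08) = 0.53544 m.

0.535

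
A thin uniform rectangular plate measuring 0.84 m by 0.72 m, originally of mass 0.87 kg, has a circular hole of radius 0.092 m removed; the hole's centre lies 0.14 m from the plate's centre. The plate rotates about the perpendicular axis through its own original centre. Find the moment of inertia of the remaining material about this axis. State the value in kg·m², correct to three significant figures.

0.0878

Unpierced body about its centre: I₀ = (1/12)M(a²+b²) = (1/12)(0.87)[(0.84)² + (0.72)²] = 0.08874 kg·m².
The removed disk has mass m = M·πr²/(ab) = (0.87)·π(0.092)²/(0.84·0.72) = 0.03825 kg (same uniform areal density).
Its moment of inertia about the rotation axis (parallel-axis theorem): I_hole = (1/2)mr² + md² = (1/2)(0.03825)(0.092)² + (0.03825)(0.14)² = 0.00091158 kg·m².
Treating the hole as negative mass, I = I₀ − I_hole = 0.08874 − 0.00091158 = 0.087828 kg·m².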